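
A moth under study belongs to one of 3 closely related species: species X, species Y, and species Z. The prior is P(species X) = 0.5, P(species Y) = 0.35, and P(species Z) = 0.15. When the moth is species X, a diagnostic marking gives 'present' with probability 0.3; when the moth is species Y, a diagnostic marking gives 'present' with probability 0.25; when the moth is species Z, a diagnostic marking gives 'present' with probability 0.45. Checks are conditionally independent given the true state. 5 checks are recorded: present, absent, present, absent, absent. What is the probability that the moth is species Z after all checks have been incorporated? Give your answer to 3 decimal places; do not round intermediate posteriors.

0.170

After 'present': normaliser = 0.3·0.5000 + 0.25·0.3500 + 0.45·0.1500; P(species X) ≈ 0.4918, P(species Y) ≈ 0.2869, P(species Z) ≈ 0.2213
After 'absent': normaliser = 0.7·0.4918 + 0.75·0.2869 + 0.55·0.2213; P(species X) ≈ 0.5054, P(species Y) ≈ 0.3159, P(species Z) ≈ 0.1787
After 'present': normaliser = 0.3·0.5054 + 0.25·0.3159 + 0.45·0.1787; P(species X) ≈ 0.4875, P(species Y) ≈ 0.2539, P(species Z) ≈ 0.2586
After 'absent': normaliser = 0.7·0.4875 + 0.75·0.2539 + 0.55·0.2586; P(species X) ≈ 0.5064, P(species Y) ≈ 0.2826, P(species Z) ≈ 0.2110
After 'absent': normaliser = 0.7·0.5064 + 0.75·0.2826 + 0.55·0.2110; P(species X) ≈ 0.5194, P(species Y) ≈ 0.3105, P(species Z) ≈ 0.1701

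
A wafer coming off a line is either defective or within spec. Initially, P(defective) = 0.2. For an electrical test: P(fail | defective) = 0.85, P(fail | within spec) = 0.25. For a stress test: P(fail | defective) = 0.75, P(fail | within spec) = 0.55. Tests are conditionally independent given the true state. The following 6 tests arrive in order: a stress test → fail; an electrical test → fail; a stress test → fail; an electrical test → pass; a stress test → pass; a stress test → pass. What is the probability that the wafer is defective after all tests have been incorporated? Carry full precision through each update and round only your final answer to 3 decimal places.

After a stress test='fail': P(defective) = 0.75·0.2000 / (0.75·0.2000 + 0.55·0.8000) ≈ 0.2542
After an electrical test='fail': P(defective) = 0.85·0.2542 / (0.85·0.2542 + 0.25·0.7458) ≈ 0.5368
After a stress test='fail': P(defective) = 0.75·0.5368 / (0.75·0.5368 + 0.55·0.4632) ≈ 0.6125
After an electrical test='pass': P(defective) = 0.15·0.6125 / (0.15·0.6125 + 0.75·0.3875) ≈ 0.2402
After a stress test='pass': P(defective) = 0.25·0.2402 / (0.25·0.2402 + 0.45·0.7598) ≈ 0.1494
After a stress test='pass': P(defective) = 0.25·0.1494 / (0.25·0.1494 + 0.45·0.8506) ≈ 0.0889

0.089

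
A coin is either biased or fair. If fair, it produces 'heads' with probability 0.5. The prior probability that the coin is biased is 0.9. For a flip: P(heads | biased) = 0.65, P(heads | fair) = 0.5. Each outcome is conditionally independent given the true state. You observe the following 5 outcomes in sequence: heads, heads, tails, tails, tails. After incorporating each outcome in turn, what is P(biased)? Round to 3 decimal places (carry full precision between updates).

0.839

After 'heads': P(biased) = 0.65·0.9000 / (0.65·0.9000 + 0.5·0.1000) ≈ 0.9213
After 'heads': P(biased) = 0.65·0.9213 / (0.65·0.9213 + 0.5·0.0787) ≈ 0.9383
After 'tails': P(biased) = 0.35·0.9383 / (0.35·0.9383 + 0.5·0.0617) ≈ 0.9141
After 'tails': P(biased) = 0.35·0.9141 / (0.35·0.9141 + 0.5·0.0859) ≈ 0.8817
After 'tails': P(biased) = 0.35·0.8817 / (0.35·0.8817 + 0.5·0.1183) ≈ 0.8392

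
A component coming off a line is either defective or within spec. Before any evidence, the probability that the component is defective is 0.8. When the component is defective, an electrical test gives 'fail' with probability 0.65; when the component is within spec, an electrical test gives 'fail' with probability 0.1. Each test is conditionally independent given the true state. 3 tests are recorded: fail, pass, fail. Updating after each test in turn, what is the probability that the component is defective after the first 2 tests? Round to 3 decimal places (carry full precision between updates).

0.910

After 'fail': P(defective) = 0.65·0.8000 / (0.65·0.8000 + 0.1·0.2000) ≈ 0.9630
After 'pass': P(defective) = 0.35·0.9630 / (0.35·0.9630 + 0.9·0.0370) ≈ 0.9100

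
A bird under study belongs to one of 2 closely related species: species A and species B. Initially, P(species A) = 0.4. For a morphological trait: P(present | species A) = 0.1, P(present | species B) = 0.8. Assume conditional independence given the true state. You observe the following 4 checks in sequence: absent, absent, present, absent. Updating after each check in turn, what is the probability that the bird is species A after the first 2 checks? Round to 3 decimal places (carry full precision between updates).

Apply Bayes' rule sequentially, carrying P(species A) forward.
After 'absent': P(species A) = 0.9·0.4000 / (0.9·0.4000 + 0.2·0.6000) ≈ 0.7500
After 'absent': P(species A) = 0.9·0.7500 / (0.9·0.7500 + 0.2·0.2500) ≈ 0.9310

0.931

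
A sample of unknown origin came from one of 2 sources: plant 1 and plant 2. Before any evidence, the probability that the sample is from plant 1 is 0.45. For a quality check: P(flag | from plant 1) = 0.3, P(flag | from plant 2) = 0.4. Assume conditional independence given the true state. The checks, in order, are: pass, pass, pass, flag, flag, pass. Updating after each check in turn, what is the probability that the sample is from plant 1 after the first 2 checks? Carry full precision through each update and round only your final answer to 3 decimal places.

Each posterior becomes the prior for the next update.
After 'pass': P(plant 1) = 0.7·0.4500 / (0.7·0.4500 + 0.6·0.5500) ≈ 0.4884
After 'pass': P(plant 1) = 0.7·0.4884 / (0.7·0.4884 + 0.6·0.5116) ≈ 0.5269

0.527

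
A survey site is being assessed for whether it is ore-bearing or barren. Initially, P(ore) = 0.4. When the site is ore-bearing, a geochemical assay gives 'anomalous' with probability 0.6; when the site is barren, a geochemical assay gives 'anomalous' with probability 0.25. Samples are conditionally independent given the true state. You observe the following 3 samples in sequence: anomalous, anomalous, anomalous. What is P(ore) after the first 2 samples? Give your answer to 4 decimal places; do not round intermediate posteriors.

After 'anomalous': P(ore) = 0.6·0.4000 / (0.6·0.4000 + 0.25·0.6000) ≈ 0.6154
After 'anomalous': P(ore) = 0.6·0.6154 / (0.6·0.6154 + 0.25·0.3846) ≈ 0.7934

0.7934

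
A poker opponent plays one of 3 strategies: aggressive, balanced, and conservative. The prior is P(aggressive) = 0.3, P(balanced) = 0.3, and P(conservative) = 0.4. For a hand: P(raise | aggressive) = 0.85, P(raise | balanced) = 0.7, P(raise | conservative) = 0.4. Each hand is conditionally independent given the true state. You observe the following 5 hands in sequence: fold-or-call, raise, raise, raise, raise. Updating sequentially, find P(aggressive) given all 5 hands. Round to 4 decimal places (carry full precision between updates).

0.4584

After 'fold-or-call': normaliser = 0.15·0.3000 + 0.3·0.3000 + 0.6·0.4000; P(aggressive) ≈ 0.1200, P(balanced) ≈ 0.2400, P(conservative) ≈ 0.6400
After 'raise': normaliser = 0.85·0.1200 + 0.7·0.2400 + 0.4·0.6400; P(aggressive) ≈ 0.1939, P(balanced) ≈ 0.3194, P(conservative) ≈ 0.4867
After 'raise': normaliser = 0.85·0.1939 + 0.7·0.3194 + 0.4·0.4867; P(aggressive) ≈ 0.2827, P(balanced) ≈ 0.3834, P(conservative) ≈ 0.3339
After 'raise': normaliser = 0.85·0.2827 + 0.7·0.3834 + 0.4·0.3339; P(aggressive) ≈ 0.3741, P(balanced) ≈ 0.4179, P(conservative) ≈ 0.2079
After 'raise': normaliser = 0.85·0.3741 + 0.7·0.4179 + 0.4·0.2079; P(aggressive) ≈ 0.4584, P(balanced) ≈ 0.4217, P(conservative) ≈ 0.1199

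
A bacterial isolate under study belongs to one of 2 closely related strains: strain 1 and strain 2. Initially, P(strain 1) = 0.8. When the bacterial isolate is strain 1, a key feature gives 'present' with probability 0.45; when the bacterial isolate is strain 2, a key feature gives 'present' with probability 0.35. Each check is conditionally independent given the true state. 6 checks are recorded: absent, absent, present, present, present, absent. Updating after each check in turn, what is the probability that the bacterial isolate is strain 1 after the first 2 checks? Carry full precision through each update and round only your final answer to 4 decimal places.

After 'absent': P(strain 1) = 0.55·0.8000 / (0.55·0.8000 + 0.65·0.2000) ≈ 0.7719
After 'absent': P(strain 1) = 0.55·0.7719 / (0.55·0.7719 + 0.65·0.2281) ≈ 0.7412

0.7412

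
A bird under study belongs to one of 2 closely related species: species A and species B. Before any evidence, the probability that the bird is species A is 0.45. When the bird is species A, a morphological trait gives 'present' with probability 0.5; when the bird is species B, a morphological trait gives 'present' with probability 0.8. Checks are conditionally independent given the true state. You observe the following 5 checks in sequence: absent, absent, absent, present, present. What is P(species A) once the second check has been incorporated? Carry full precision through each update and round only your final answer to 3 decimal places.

0.836

After 'absent': P(species A) = 0.5·0.4500 / (0.5·0.4500 + 0.2·0.5500) ≈ 0.6716
After 'absent': P(species A) = 0.5·0.6716 / (0.5·0.6716 + 0.2·0.3284) ≈ 0.8364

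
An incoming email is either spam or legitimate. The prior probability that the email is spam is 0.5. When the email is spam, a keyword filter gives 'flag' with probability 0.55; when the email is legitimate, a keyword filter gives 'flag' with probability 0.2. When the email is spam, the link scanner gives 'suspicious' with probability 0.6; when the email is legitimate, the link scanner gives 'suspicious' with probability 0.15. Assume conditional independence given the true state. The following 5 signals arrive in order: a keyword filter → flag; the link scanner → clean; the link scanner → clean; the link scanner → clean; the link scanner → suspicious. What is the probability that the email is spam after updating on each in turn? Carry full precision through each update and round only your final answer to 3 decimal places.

0.534

Each posterior becomes the prior for the next update.
After a keyword filter='flag': P(spam) = 0.55·0.5000 / (0.55·0.5000 + 0.2·0.5000) ≈ 0.7333
After the link scanner='clean': P(spam) = 0.4·0.7333 / (0.4·0.7333 + 0.85·0.2667) ≈ 0.5641
After the link scanner='clean': P(spam) = 0.4·0.5641 / (0.4·0.5641 + 0.85·0.4359) ≈ 0.3785
After the link scanner='clean': P(spam) = 0.4·0.3785 / (0.4·0.3785 + 0.85·0.6215) ≈ 0.2227
After the link scanner='suspicious': P(spam) = 0.6·0.2227 / (0.6·0.2227 + 0.15·0.7773) ≈ 0.5341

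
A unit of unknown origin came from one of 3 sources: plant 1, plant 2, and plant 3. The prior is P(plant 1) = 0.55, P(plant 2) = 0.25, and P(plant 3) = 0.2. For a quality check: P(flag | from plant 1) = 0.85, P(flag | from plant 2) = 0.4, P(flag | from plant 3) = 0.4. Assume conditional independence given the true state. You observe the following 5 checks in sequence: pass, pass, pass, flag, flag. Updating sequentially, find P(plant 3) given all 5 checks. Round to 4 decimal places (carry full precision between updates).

After 'pass': normaliser = 0.15·0.5500 + 0.6·0.2500 + 0.6·0.2000; P(plant 1) ≈ 0.2340, P(plant 2) ≈ 0.4255, P(plant 3) ≈ 0.3404
After 'pass': normaliser = 0.15·0.2340 + 0.6·0.4255 + 0.6·0.3404; P(plant 1) ≈ 0.0710, P(plant 2) ≈ 0.5161, P(plant 3) ≈ 0.4129
After 'pass': normaliser = 0.15·0.0710 + 0.6·0.5161 + 0.6·0.4129; P(plant 1) ≈ 0.0187, P(plant 2) ≈ 0.5451, P(plant 3) ≈ 0.4361
After 'flag': normaliser = 0.85·0.0187 + 0.4·0.5451 + 0.4·0.4361; P(plant 1) ≈ 0.0390, P(plant 2) ≈ 0.5339, P(plant 3) ≈ 0.4271
After 'flag': normaliser = 0.85·0.0390 + 0.4·0.5339 + 0.4·0.4271; P(plant 1) ≈ 0.0794, P(plant 2) ≈ 0.5115, P(plant 3) ≈ 0.4092

0.4092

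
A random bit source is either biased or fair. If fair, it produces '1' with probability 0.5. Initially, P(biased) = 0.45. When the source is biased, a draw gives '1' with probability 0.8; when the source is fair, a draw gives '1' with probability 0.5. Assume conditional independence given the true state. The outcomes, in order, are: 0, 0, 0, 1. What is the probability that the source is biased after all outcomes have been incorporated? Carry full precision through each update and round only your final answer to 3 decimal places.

Apply Bayes' rule sequentially, carrying P(biased) forward.
After '0': P(biased) = 0.2·0.4500 / (0.2·0.4500 + 0.5·0.5500) ≈ 0.2466
After '0': P(biased) = 0.2·0.2466 / (0.2·0.2466 + 0.5·0.7534) ≈ 0.1158
After '0': P(biased) = 0.2·0.1158 / (0.2·0.1158 + 0.5·0.8842) ≈ 0.0498
After '1': P(biased) = 0.8·0.0498 / (0.8·0.0498 + 0.5·0.9502) ≈ 0.0773

0.077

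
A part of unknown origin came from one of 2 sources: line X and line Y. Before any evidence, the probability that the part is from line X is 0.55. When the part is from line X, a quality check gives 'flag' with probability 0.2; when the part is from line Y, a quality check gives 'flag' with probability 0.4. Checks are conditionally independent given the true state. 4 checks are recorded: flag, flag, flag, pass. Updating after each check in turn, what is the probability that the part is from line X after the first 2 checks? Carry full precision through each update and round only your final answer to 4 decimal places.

0.2340

After 'flag': P(line X) = 0.2·0.5500 / (0.2·0.5500 + 0.4·0.4500) ≈ 0.3793
After 'flag': P(line X) = 0.2·0.3793 / (0.2·0.3793 + 0.4·0.6207) ≈ 0.2340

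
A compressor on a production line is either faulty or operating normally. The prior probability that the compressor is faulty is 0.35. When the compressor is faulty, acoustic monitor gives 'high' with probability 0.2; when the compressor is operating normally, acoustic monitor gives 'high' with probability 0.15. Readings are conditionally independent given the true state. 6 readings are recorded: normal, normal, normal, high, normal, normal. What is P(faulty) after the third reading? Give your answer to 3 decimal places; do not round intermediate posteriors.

0.310

Apply Bayes' rule sequentially, carrying P(faulty) forward.
After 'normal': P(faulty) = 0.8·0.3500 / (0.8·0.3500 + 0.85·0.6500) ≈ 0.3363
After 'normal': P(faulty) = 0.8·0.3363 / (0.8·0.3363 + 0.85·0.6637) ≈ 0.3229
After 'normal': P(faulty) = 0.8·0.3229 / (0.8·0.3229 + 0.85·0.6771) ≈ 0.3098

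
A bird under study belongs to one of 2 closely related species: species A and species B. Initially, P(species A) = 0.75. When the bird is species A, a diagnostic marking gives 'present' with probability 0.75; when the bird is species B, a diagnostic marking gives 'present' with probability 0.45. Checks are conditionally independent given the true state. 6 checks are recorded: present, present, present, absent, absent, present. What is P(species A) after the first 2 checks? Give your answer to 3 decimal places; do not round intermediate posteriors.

0.893

After 'present': P(species A) = 0.75·0.7500 / (0.75·0.7500 + 0.45·0.2500) ≈ 0.8333
After 'present': P(species A) = 0.75·0.8333 / (0.75·0.8333 + 0.45·0.1667) ≈ 0.8929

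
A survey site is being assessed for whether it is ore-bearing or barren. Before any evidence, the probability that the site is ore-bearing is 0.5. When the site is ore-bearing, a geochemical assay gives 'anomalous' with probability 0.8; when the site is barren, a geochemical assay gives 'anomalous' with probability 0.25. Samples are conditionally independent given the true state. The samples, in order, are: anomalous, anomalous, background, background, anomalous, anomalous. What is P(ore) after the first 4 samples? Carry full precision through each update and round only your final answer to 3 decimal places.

After 'anomalous': P(ore) = 0.8·0.5000 / (0.8·0.5000 + 0.25·0.5000) ≈ 0.7619
After 'anomalous': P(ore) = 0.8·0.7619 / (0.8·0.7619 + 0.25·0.2381) ≈ 0.9110
After 'background': P(ore) = 0.2·0.9110 / (0.2·0.9110 + 0.75·0.0890) ≈ 0.7320
After 'background': P(ore) = 0.2·0.7320 / (0.2·0.7320 + 0.75·0.2680) ≈ 0.4214

0.421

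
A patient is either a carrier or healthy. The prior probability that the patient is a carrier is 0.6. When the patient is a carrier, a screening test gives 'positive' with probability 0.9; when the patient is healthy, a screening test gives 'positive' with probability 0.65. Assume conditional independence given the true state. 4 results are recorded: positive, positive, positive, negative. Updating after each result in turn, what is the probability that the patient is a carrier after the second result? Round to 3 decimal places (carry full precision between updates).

0.742

After 'positive': P(carrier) = 0.9·0.6000 / (0.9·0.6000 + 0.65·0.4000) ≈ 0.6750
After 'positive': P(carrier) = 0.9·0.6750 / (0.9·0.6750 + 0.65·0.3250) ≈ 0.7420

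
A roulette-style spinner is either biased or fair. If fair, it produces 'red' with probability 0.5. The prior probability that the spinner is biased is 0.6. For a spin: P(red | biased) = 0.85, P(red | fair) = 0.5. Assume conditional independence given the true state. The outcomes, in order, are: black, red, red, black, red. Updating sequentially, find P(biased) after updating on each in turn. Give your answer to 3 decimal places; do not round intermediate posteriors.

Apply Bayes' rule sequentially, carrying P(biased) forward.
After 'black': P(biased) = 0.15·0.6000 / (0.15·0.6000 + 0.5·0.4000) ≈ 0.3103
After 'red': P(biased) = 0.85·0.3103 / (0.85·0.3103 + 0.5·0.6897) ≈ 0.4334
After 'red': P(biased) = 0.85·0.4334 / (0.85·0.4334 + 0.5·0.5666) ≈ 0.5653
After 'black': P(biased) = 0.15·0.5653 / (0.15·0.5653 + 0.5·0.4347) ≈ 0.2807
After 'red': P(biased) = 0.85·0.2807 / (0.85·0.2807 + 0.5·0.7193) ≈ 0.3988

0.399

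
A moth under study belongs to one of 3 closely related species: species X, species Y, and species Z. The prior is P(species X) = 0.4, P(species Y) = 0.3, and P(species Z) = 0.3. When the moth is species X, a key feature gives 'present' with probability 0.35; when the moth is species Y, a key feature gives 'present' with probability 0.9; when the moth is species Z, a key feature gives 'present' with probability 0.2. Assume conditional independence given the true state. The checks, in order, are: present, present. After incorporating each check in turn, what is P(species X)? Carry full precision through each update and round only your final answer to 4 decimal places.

After 'present': normaliser = 0.35·0.4000 + 0.9·0.3000 + 0.2·0.3000; P(species X) ≈ 0.2979, P(species Y) ≈ 0.5745, P(species Z) ≈ 0.1277
After 'present': normaliser = 0.35·0.2979 + 0.9·0.5745 + 0.2·0.1277; P(species X) ≈ 0.1612, P(species Y) ≈ 0.7993, P(species Z) ≈ 0.0395

0.1612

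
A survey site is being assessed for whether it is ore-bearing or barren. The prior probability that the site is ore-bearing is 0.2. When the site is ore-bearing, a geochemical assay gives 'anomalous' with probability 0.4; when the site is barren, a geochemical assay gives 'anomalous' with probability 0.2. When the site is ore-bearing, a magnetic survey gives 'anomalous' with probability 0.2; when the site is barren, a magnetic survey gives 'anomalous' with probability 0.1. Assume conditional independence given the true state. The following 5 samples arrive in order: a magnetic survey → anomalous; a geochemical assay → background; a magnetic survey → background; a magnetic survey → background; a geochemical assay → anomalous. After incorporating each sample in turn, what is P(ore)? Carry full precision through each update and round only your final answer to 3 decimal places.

0.372

After a magnetic survey='anomalous': P(ore) = 0.2·0.2000 / (0.2·0.2000 + 0.1·0.8000) ≈ 0.3333
After a geochemical assay='background': P(ore) = 0.6·0.3333 / (0.6·0.3333 + 0.8·0.6667) ≈ 0.2727
After a magnetic survey='background': P(ore) = 0.8·0.2727 / (0.8·0.2727 + 0.9·0.7273) ≈ 0.2500
After a magnetic survey='background': P(ore) = 0.8·0.2500 / (0.8·0.2500 + 0.9·0.7500) ≈ 0.2286
After a geochemical assay='anomalous': P(ore) = 0.4·0.2286 / (0.4·0.2286 + 0.2·0.7714) ≈ 0.3721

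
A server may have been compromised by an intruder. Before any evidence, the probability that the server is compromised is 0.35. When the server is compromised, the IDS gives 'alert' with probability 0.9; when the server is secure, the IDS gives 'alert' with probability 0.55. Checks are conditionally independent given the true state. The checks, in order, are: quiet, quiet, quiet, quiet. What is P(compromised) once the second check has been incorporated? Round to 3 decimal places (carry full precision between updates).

After 'quiet': P(compromised) = 0.1·0.3500 / (0.1·0.3500 + 0.45·0.6500) ≈ 0.1069
After 'quiet': P(compromised) = 0.1·0.1069 / (0.1·0.1069 + 0.45·0.8931) ≈ 0.0259

0.026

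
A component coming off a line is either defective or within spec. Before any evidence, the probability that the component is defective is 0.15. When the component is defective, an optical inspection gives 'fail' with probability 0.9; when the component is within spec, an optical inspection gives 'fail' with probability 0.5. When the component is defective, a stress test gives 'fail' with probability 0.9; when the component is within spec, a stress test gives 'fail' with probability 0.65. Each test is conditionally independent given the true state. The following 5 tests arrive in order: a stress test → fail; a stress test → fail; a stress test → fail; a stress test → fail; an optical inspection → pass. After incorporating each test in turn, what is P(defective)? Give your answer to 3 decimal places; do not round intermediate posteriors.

0.115

Each posterior becomes the prior for the next update.
After a stress test='fail': P(defective) = 0.9·0.1500 / (0.9·0.1500 + 0.65·0.8500) ≈ 0.1964
After a stress test='fail': P(defective) = 0.9·0.1964 / (0.9·0.1964 + 0.65·0.8036) ≈ 0.2528
After a stress test='fail': P(defective) = 0.9·0.2528 / (0.9·0.2528 + 0.65·0.7472) ≈ 0.3190
After a stress test='fail': P(defective) = 0.9·0.3190 / (0.9·0.3190 + 0.65·0.6810) ≈ 0.3934
After an optical inspection='pass': P(defective) = 0.1·0.3934 / (0.1·0.3934 + 0.5·0.6066) ≈ 0.1148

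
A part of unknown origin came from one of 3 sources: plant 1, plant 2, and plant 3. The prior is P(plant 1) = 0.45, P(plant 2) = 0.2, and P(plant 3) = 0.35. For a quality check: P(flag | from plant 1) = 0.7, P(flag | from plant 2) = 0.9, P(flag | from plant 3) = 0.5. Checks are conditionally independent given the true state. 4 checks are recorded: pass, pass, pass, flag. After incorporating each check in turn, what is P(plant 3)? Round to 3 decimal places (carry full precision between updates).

After 'pass': normaliser = 0.3·0.4500 + 0.1·0.2000 + 0.5·0.3500; P(plant 1) ≈ 0.4091, P(plant 2) ≈ 0.0606, P(plant 3) ≈ 0.5303
After 'pass': normaliser = 0.3·0.4091 + 0.1·0.0606 + 0.5·0.5303; P(plant 1) ≈ 0.3115, P(plant 2) ≈ 0.0154, P(plant 3) ≈ 0.6731
After 'pass': normaliser = 0.3·0.3115 + 0.1·0.0154 + 0.5·0.6731; P(plant 1) ≈ 0.2166, P(plant 2) ≈ 0.0036, P(plant 3) ≈ 0.7799
After 'flag': normaliser = 0.7·0.2166 + 0.9·0.0036 + 0.5·0.7799; P(plant 1) ≈ 0.2783, P(plant 2) ≈ 0.0059, P(plant 3) ≈ 0.7158

0.716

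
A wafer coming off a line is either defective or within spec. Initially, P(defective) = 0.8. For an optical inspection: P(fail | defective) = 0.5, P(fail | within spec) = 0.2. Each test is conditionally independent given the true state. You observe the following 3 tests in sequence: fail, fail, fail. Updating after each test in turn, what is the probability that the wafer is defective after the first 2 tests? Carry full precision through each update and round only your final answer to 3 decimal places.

Each posterior becomes the prior for the next update.
After 'fail': P(defective) = 0.5·0.8000 / (0.5·0.8000 + 0.2·0.2000) ≈ 0.9091
After 'fail': P(defective) = 0.5·0.9091 / (0.5·0.9091 + 0.2·0.0909) ≈ 0.9615

0.962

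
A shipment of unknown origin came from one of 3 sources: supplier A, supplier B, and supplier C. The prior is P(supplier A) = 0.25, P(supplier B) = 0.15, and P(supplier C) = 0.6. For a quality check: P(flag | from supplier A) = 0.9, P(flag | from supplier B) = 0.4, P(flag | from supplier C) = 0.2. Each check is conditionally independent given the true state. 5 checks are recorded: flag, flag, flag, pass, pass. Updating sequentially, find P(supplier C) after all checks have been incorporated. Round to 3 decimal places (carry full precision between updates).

After 'flag': normaliser = 0.9·0.2500 + 0.4·0.1500 + 0.2·0.6000; P(supplier A) ≈ 0.5556, P(supplier B) ≈ 0.1481, P(supplier C) ≈ 0.2963
After 'flag': normaliser = 0.9·0.5556 + 0.4·0.1481 + 0.2·0.2963; P(supplier A) ≈ 0.8084, P(supplier B) ≈ 0.0958, P(supplier C) ≈ 0.0958
After 'flag': normaliser = 0.9·0.8084 + 0.4·0.0958 + 0.2·0.0958; P(supplier A) ≈ 0.9268, P(supplier B) ≈ 0.0488, P(supplier C) ≈ 0.0244
After 'pass': normaliser = 0.1·0.9268 + 0.6·0.0488 + 0.8·0.0244; P(supplier A) ≈ 0.6550, P(supplier B) ≈ 0.2070, P(supplier C) ≈ 0.1380
After 'pass': normaliser = 0.1·0.6550 + 0.6·0.2070 + 0.8·0.1380; P(supplier A) ≈ 0.2183, P(supplier B) ≈ 0.4139, P(supplier C) ≈ 0.3679

0.368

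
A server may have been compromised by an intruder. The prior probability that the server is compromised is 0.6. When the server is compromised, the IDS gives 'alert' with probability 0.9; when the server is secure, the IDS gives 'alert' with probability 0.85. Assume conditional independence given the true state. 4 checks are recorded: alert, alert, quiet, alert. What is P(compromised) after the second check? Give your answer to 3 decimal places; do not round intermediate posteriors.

0.627

After 'alert': P(compromised) = 0.9·0.6000 / (0.9·0.6000 + 0.85·0.4000) ≈ 0.6136
After 'alert': P(compromised) = 0.9·0.6136 / (0.9·0.6136 + 0.85·0.3864) ≈ 0.6271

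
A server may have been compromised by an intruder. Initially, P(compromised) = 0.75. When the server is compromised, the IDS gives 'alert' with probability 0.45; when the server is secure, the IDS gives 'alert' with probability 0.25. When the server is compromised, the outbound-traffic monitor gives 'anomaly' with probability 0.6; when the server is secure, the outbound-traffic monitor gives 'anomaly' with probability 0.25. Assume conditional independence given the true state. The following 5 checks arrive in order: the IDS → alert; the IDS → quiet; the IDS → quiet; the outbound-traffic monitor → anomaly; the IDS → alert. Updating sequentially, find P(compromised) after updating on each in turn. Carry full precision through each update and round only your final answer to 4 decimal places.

0.9262

After the IDS='alert': P(compromised) = 0.45·0.7500 / (0.45·0.7500 + 0.25·0.2500) ≈ 0.8438
After the IDS='quiet': P(compromised) = 0.55·0.8438 / (0.55·0.8438 + 0.75·0.1562) ≈ 0.7984
After the IDS='quiet': P(compromised) = 0.55·0.7984 / (0.55·0.7984 + 0.75·0.2016) ≈ 0.7439
After the outbound-traffic monitor='anomaly': P(compromised) = 0.6·0.7439 / (0.6·0.7439 + 0.25·0.2561) ≈ 0.8745
After the IDS='alert': P(compromised) = 0.45·0.8745 / (0.45·0.8745 + 0.25·0.1255) ≈ 0.9262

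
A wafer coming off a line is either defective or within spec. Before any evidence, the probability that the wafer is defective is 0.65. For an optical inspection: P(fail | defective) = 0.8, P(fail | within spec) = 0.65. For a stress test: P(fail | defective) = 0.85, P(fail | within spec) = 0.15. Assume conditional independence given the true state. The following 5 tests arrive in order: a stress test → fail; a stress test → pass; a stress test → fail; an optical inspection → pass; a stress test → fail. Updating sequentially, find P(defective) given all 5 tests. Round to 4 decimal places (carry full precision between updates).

Apply Bayes' rule sequentially, carrying P(defective) forward.
After a stress test='fail': P(defective) = 0.85·0.6500 / (0.85·0.6500 + 0.15·0.3500) ≈ 0.9132
After a stress test='pass': P(defective) = 0.15·0.9132 / (0.15·0.9132 + 0.85·0.0868) ≈ 0.6500
After a stress test='fail': P(defective) = 0.85·0.6500 / (0.85·0.6500 + 0.15·0.3500) ≈ 0.9132
After an optical inspection='pass': P(defective) = 0.2·0.9132 / (0.2·0.9132 + 0.35·0.0868) ≈ 0.8574
After a stress test='fail': P(defective) = 0.85·0.8574 / (0.85·0.8574 + 0.15·0.1426) ≈ 0.9715

0.9715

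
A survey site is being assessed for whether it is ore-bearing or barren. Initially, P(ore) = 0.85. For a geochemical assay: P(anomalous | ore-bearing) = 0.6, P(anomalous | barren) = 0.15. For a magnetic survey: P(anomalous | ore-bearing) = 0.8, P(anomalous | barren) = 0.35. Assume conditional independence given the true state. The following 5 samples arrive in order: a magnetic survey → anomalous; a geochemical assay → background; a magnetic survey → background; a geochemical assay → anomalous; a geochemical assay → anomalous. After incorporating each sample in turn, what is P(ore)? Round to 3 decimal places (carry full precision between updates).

0.968

After a magnetic survey='anomalous': P(ore) = 0.8·0.8500 / (0.8·0.8500 + 0.35·0.1500) ≈ 0.9283
After a geochemical assay='background': P(ore) = 0.4·0.9283 / (0.4·0.9283 + 0.85·0.0717) ≈ 0.8591
After a magnetic survey='background': P(ore) = 0.2·0.8591 / (0.2·0.8591 + 0.65·0.1409) ≈ 0.6522
After a geochemical assay='anomalous': P(ore) = 0.6·0.6522 / (0.6·0.6522 + 0.15·0.3478) ≈ 0.8824
After a geochemical assay='anomalous': P(ore) = 0.6·0.8824 / (0.6·0.8824 + 0.15·0.1176) ≈ 0.9677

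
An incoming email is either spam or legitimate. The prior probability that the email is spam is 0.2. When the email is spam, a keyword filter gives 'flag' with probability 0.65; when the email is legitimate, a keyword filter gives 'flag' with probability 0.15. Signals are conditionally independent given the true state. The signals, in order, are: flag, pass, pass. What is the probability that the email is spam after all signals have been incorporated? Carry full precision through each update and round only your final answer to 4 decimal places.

After 'flag': P(spam) = 0.65·0.2000 / (0.65·0.2000 + 0.15·0.8000) ≈ 0.5200
After 'pass': P(spam) = 0.35·0.5200 / (0.35·0.5200 + 0.85·0.4800) ≈ 0.3085
After 'pass': P(spam) = 0.35·0.3085 / (0.35·0.3085 + 0.85·0.6915) ≈ 0.1552

0.1552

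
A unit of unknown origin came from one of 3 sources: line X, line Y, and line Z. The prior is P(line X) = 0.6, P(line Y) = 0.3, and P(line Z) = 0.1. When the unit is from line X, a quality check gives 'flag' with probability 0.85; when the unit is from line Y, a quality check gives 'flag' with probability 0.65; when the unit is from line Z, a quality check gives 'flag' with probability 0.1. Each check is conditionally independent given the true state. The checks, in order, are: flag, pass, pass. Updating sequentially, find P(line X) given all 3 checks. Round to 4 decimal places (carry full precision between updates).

0.2640

After 'flag': normaliser = 0.85·0.6000 + 0.65·0.3000 + 0.1·0.1000; P(line X) ≈ 0.7133, P(line Y) ≈ 0.2727, P(line Z) ≈ 0.0140
After 'pass': normaliser = 0.15·0.7133 + 0.35·0.2727 + 0.9·0.0140; P(line X) ≈ 0.4976, P(line Y) ≈ 0.4439, P(line Z) ≈ 0.0585
After 'pass': normaliser = 0.15·0.4976 + 0.35·0.4439 + 0.9·0.0585; P(line X) ≈ 0.2640, P(line Y) ≈ 0.5496, P(line Z) ≈ 0.1864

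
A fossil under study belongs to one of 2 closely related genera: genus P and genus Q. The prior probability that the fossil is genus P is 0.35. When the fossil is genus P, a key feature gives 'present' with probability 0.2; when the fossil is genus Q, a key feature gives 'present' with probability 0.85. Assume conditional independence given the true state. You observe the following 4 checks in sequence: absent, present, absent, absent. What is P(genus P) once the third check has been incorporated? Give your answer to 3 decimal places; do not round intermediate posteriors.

After 'absent': P(genus P) = 0.8·0.3500 / (0.8·0.3500 + 0.15·0.6500) ≈ 0.7417
After 'present': P(genus P) = 0.2·0.7417 / (0.2·0.7417 + 0.85·0.2583) ≈ 0.4032
After 'absent': P(genus P) = 0.8·0.4032 / (0.8·0.4032 + 0.15·0.5968) ≈ 0.7828

0.783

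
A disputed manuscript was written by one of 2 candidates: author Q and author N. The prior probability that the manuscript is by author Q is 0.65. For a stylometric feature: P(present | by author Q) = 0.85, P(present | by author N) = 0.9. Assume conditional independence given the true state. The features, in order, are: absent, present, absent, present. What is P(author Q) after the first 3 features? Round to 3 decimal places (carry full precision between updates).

0.798

After 'absent': P(author Q) = 0.15·0.6500 / (0.15·0.6500 + 0.1·0.3500) ≈ 0.7358
After 'present': P(author Q) = 0.85·0.7358 / (0.85·0.7358 + 0.9·0.2642) ≈ 0.7246
After 'absent': P(author Q) = 0.15·0.7246 / (0.15·0.7246 + 0.1·0.2754) ≈ 0.7978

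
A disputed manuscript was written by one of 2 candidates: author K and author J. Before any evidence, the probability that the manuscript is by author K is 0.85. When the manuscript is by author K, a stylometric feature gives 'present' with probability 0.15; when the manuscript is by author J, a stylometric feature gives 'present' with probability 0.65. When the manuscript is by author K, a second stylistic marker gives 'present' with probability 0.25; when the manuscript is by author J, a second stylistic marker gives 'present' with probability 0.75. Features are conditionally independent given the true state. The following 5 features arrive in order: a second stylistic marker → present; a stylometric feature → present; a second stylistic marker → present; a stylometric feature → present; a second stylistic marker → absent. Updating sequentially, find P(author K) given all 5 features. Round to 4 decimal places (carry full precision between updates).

After a second stylistic marker='present': P(author K) = 0.25·0.8500 / (0.25·0.8500 + 0.75·0.1500) ≈ 0.6538
After a stylometric feature='present': P(author K) = 0.15·0.6538 / (0.15·0.6538 + 0.65·0.3462) ≈ 0.3036
After a second stylistic marker='present': P(author K) = 0.25·0.3036 / (0.25·0.3036 + 0.75·0.6964) ≈ 0.1269
After a stylometric feature='present': P(author K) = 0.15·0.1269 / (0.15·0.1269 + 0.65·0.8731) ≈ 0.0324
After a second stylistic marker='absent': P(author K) = 0.75·0.0324 / (0.75·0.0324 + 0.25·0.9676) ≈ 0.0914

0.0914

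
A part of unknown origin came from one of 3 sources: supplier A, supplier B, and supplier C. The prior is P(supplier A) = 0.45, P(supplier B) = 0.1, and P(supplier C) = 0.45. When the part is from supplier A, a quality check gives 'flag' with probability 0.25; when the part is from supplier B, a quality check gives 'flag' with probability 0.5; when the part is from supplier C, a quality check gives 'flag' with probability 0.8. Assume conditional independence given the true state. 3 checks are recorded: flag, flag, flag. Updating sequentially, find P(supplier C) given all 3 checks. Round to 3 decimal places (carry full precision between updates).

After 'flag': normaliser = 0.25·0.4500 + 0.5·0.1000 + 0.8·0.4500; P(supplier A) ≈ 0.2153, P(supplier B) ≈ 0.0957, P(supplier C) ≈ 0.6890
After 'flag': normaliser = 0.25·0.2153 + 0.5·0.0957 + 0.8·0.6890; P(supplier A) ≈ 0.0824, P(supplier B) ≈ 0.0733, P(supplier C) ≈ 0.8443
After 'flag': normaliser = 0.25·0.0824 + 0.5·0.0733 + 0.8·0.8443; P(supplier A) ≈ 0.0281, P(supplier B) ≈ 0.0500, P(supplier C) ≈ 0.9219

0.922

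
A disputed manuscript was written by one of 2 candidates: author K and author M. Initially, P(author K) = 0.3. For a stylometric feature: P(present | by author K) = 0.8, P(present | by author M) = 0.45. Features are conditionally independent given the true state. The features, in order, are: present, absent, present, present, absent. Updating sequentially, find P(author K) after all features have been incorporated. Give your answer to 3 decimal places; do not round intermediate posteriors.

0.242

After 'present': P(author K) = 0.8·0.3000 / (0.8·0.3000 + 0.45·0.7000) ≈ 0.4324
After 'absent': P(author K) = 0.2·0.4324 / (0.2·0.4324 + 0.55·0.5676) ≈ 0.2169
After 'present': P(author K) = 0.8·0.2169 / (0.8·0.2169 + 0.45·0.7831) ≈ 0.3300
After 'present': P(author K) = 0.8·0.3300 / (0.8·0.3300 + 0.45·0.6700) ≈ 0.4668
After 'absent': P(author K) = 0.2·0.4668 / (0.2·0.4668 + 0.55·0.5332) ≈ 0.2415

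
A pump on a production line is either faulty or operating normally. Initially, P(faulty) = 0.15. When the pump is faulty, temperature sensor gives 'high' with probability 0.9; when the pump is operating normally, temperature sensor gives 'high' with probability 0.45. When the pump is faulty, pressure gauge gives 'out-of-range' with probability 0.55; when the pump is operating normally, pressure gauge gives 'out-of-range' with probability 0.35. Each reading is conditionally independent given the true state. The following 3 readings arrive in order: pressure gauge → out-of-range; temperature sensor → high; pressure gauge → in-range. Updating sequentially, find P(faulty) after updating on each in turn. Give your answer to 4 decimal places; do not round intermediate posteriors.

Each posterior becomes the prior for the next update.
After pressure gauge='out-of-range': P(faulty) = 0.55·0.1500 / (0.55·0.1500 + 0.35·0.8500) ≈ 0.2171
After temperature sensor='high': P(faulty) = 0.9·0.2171 / (0.9·0.2171 + 0.45·0.7829) ≈ 0.3568
After pressure gauge='in-range': P(faulty) = 0.45·0.3568 / (0.45·0.3568 + 0.65·0.6432) ≈ 0.2774

0.2774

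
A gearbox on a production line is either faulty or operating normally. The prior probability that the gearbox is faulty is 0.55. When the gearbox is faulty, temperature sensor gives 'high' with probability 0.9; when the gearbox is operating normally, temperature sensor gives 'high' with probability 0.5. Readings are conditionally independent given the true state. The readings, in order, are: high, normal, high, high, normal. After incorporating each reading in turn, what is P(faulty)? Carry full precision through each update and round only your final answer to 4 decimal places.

Apply Bayes' rule sequentially, carrying P(faulty) forward.
After 'high': P(faulty) = 0.9·0.5500 / (0.9·0.5500 + 0.5·0.4500) ≈ 0.6875
After 'normal': P(faulty) = 0.1·0.6875 / (0.1·0.6875 + 0.5·0.3125) ≈ 0.3056
After 'high': P(faulty) = 0.9·0.3056 / (0.9·0.3056 + 0.5·0.6944) ≈ 0.4420
After 'high': P(faulty) = 0.9·0.4420 / (0.9·0.4420 + 0.5·0.5580) ≈ 0.5877
After 'normal': P(faulty) = 0.1·0.5877 / (0.1·0.5877 + 0.5·0.4123) ≈ 0.2219

0.2219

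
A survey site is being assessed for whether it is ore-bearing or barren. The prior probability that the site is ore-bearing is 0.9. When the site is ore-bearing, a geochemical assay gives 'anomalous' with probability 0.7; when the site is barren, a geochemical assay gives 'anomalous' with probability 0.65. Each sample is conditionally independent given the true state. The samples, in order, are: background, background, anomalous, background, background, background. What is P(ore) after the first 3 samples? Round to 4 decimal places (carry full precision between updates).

0.8769

Apply Bayes' rule sequentially, carrying P(ore) forward.
After 'background': P(ore) = 0.3·0.9000 / (0.3·0.9000 + 0.35·0.1000) ≈ 0.8852
After 'background': P(ore) = 0.3·0.8852 / (0.3·0.8852 + 0.35·0.1148) ≈ 0.8686
After 'anomalous': P(ore) = 0.7·0.8686 / (0.7·0.8686 + 0.65·0.1314) ≈ 0.8769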